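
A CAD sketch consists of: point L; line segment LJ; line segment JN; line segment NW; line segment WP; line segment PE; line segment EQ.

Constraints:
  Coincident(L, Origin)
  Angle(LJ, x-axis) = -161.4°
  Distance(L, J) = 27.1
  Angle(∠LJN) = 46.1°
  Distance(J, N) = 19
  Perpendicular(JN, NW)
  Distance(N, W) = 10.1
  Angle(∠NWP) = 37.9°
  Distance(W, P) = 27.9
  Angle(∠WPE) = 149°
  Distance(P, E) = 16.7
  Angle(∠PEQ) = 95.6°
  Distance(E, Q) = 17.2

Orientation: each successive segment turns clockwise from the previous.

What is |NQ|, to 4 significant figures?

32.30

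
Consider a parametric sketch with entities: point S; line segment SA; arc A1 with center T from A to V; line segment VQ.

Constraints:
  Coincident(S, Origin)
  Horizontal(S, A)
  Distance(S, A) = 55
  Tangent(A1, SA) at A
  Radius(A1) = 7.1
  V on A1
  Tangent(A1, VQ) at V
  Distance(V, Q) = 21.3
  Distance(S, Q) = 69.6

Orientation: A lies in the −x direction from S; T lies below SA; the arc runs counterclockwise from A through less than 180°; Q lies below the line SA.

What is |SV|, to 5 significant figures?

62.417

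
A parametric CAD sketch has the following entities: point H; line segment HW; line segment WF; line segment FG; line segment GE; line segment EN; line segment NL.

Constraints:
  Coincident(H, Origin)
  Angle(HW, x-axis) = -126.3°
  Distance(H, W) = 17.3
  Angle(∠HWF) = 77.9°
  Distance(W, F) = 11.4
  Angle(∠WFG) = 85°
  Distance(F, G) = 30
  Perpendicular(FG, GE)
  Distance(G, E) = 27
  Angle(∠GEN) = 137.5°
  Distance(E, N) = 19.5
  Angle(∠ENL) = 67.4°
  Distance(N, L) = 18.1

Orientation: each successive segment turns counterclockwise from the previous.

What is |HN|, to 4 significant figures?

35.11

The perpendicularity gives GE at right angles to FG, so GE runs at 160.8°; with |GE| = 27.0, E = (-15.48, 18.60). ∠GEN = 137.5° gives EN at -156.7° from the x-axis; with |EN| = 19.5, N = (-33.39, 10.88). Then |HN| = |N − H| = 35.11.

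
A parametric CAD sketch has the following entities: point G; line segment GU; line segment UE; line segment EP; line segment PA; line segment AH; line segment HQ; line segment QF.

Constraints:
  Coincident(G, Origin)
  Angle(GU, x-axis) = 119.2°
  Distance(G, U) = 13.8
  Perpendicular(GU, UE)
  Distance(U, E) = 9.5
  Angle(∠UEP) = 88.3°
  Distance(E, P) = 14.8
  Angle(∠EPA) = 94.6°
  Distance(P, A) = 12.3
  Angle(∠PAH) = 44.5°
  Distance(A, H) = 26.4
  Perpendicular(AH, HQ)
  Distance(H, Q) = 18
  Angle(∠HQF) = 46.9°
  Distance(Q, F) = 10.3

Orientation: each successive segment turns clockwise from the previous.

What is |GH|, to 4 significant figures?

23.06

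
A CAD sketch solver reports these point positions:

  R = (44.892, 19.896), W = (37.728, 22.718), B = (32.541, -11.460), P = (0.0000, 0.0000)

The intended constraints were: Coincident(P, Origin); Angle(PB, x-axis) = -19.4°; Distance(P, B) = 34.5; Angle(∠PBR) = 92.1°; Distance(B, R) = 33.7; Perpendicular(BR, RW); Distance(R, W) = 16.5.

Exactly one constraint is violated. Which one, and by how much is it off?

Distance(R, W) = 16.5 — off by 8.80.

P = (0.00, 0.00) ✓; PB at -19.40° ✓; |PB| = 34.50 ✓; ∠PBR = 92.10° ✓; |BR| = 33.70 ✓; ∠(BR, RW) = 90.00° ✓; |RW| = 7.700 ✗.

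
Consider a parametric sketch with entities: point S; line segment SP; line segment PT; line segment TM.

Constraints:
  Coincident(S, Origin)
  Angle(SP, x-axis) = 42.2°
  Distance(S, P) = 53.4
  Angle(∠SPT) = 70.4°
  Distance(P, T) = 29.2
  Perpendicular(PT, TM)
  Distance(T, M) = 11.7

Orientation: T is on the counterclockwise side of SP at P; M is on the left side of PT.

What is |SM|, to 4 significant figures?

40.22

S is at the origin; SP runs at 42.2° with length 53.4, so P = 53.4·(cos 42.2°, sin 42.2°) = (39.56, 35.87). ∠SPT = 70.4°, so PT runs at 42.2° + (180° − 70.4°) = 151.8° from the x-axis; with |PT| = 29.2, T = P + 29.2·(cos 151.8°, sin 151.8°) = (13.82, 49.67). The perpendicularity gives TM at right angles to PT; with |TM| = 11.7 on the left of PT, M = T + 11.7·(-0.4726, -0.8813) = (8.296, 39.36). Then |SM| = |M − S| = 40.22.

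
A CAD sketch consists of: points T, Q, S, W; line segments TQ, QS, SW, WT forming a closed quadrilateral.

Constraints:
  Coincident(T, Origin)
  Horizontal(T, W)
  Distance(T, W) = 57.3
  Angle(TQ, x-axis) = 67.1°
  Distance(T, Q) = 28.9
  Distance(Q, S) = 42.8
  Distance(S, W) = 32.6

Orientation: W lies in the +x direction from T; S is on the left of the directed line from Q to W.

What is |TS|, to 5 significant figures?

62.676

T is at the origin; TW is horizontal with |TW| = 57.3 and W in +x, so W = (57.3, 0). TQ runs at 67.1° with |TQ| = 28.9, so Q = (11.246, 26.622). S is determined by |QS| = 42.8 and |SW| = 32.6 together: it lies at the intersection of circle(Q, 42.8) and circle(W, 32.6). With |QW| = 53.195, the foot of the radical line on QW is 33.827 from Q and the perpendicular offset is √(42.8² − 33.827²) = 26.222. Taking the left-of-QW solution: S = (53.655, 32.396).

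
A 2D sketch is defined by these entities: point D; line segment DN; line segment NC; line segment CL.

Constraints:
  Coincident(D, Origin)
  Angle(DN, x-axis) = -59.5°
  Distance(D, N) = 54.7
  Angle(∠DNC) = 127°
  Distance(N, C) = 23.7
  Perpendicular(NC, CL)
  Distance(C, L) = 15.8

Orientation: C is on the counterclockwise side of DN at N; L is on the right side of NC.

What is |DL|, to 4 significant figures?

82.12

D is at the origin; DN runs at -59.5° with length 54.7, so N = 54.7·(cos -59.5°, sin -59.5°) = (27.76, -47.13). ∠DNC = 127.0°, so NC runs at -59.5° + (180° − 127.0°) = -6.500° from the x-axis; with |NC| = 23.7, C = N + 23.7·(cos -6.500°, sin -6.500°) = (51.31, -49.81). NC ⟂ CL; with |CL| = 15.8 on the right of NC, L = C + 15.8·(-0.1132, -0.9936) = (49.52, -65.51). Then |DL| = |L − D| = 82.12.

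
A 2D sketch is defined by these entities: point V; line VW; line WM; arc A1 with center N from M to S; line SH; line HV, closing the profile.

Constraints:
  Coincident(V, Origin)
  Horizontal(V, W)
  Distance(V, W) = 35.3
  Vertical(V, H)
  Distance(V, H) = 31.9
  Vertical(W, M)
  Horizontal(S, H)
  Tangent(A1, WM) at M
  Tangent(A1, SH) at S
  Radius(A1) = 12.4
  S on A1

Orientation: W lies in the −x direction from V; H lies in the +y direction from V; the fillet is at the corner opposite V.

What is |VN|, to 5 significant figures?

30.078

VH is vertical with |VH| = 31.9 and H on the +y side, so H = (0.0000, 31.900). The virtual corner opposite V is at (-35.300, 31.900). The tangent condition forces NM to be normal to WM and tangency of A1 to SH means the radius NS is perpendicular to SH, with radius 12.4, so the center N sits 12.4 in from both sides at N = (-22.900, 19.500). Then |VN| = |N − V| = 30.078.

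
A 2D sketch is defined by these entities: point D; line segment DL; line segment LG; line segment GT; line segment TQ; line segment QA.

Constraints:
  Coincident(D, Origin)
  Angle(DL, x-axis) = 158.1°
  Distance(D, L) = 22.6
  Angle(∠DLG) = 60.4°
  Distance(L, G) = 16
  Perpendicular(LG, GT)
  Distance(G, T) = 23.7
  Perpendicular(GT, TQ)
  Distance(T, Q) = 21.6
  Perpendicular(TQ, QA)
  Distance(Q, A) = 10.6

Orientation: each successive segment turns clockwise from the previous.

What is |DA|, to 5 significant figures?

17.998

D is at the origin; DL runs at 158.1° with length 22.6, so L = (-20.969, 8.4295). ∠DLG = 60.4° gives LG at 38.500° from the x-axis; with |LG| = 16.0, G = (-8.4474, 18.390). The perpendicularity gives GT at right angles to LG, so GT runs at -51.500°; with |GT| = 23.7, T = (6.3062, -0.15806). The perpendicularity gives TQ at right angles to GT, so TQ runs at -141.50°; with |TQ| = 21.6, Q = (-10.598, -13.604). TQ ⟂ QA, so QA runs at 128.50°; with |QA| = 10.6, A = (-17.197, -5.3087). Then |DA| = |A − D| = 17.998.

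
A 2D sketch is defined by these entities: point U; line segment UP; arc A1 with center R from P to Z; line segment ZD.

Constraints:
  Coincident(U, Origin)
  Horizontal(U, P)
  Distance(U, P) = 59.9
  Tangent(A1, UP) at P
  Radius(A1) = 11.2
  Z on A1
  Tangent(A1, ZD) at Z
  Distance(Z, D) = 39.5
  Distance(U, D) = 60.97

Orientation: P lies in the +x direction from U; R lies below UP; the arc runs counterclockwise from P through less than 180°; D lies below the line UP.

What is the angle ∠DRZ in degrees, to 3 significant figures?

74.2°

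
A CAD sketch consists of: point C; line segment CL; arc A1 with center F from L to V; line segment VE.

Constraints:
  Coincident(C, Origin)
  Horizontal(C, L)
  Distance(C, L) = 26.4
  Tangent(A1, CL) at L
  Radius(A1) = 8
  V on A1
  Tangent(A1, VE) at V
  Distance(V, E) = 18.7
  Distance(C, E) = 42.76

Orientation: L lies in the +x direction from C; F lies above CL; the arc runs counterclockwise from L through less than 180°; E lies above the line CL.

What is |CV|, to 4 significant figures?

35.44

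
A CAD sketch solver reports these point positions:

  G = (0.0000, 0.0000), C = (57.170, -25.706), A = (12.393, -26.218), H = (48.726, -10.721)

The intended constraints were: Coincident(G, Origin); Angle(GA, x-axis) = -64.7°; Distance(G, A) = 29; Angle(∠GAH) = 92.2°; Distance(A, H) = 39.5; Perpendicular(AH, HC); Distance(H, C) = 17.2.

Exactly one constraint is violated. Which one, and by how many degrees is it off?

Perpendicular(AH, HC) — off by 6.30°.

G = (0.00, 0.00) ✓; GA at -64.70° ✓; |GA| = 29.00 ✓; ∠GAH = 92.20° ✓; |AH| = 39.50 ✓; ∠(AH, HC) = 83.70° ✗; |HC| = 17.20 ✓.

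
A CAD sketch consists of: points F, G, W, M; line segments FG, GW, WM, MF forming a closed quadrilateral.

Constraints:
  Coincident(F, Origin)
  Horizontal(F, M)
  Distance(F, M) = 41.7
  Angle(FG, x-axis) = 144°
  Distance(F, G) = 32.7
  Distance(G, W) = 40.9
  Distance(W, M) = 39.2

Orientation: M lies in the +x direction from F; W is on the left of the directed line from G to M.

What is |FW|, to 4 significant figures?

30.57

F is at the origin; FM is horizontal with |FM| = 41.7 and M in +x, so M = (41.7, 0). FG runs at 144.0° with |FG| = 32.7, so G = (-26.45, 19.22). W is determined by |GW| = 40.9 and |WM| = 39.2 together: it lies at the intersection of circle(G, 40.9) and circle(M, 39.2). With |GM| = 70.81, the foot of the radical line on GM is 36.37 from G and the perpendicular offset is √(40.9² − 36.37²) = 18.71. Taking the left-of-GM solution: W = (13.63, 27.36).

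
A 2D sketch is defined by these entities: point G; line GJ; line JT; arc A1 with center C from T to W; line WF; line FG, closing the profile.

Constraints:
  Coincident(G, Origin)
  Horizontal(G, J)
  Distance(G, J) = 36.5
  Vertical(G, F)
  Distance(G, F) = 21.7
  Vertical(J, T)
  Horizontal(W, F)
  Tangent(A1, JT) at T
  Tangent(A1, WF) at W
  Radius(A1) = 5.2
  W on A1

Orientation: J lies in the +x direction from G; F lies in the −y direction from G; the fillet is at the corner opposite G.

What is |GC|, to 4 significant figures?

35.38

G is at the origin; G and J share the same y with |GJ| = 36.5 and J on the +x side, so J = (36.50, 0.000). GF is vertical with |GF| = 21.7 and F on the −y side, so F = (0.000, -21.70). The virtual corner opposite G is at (36.50, -21.70). Tangency of A1 to JT means the radius CT is perpendicular to JT and A1 meets WF tangentially, so CW is at right angles to WF, with radius 5.2, so the center C sits 5.2 in from both sides at C = (31.30, -16.50). Then |GC| = |C − G| = 35.38.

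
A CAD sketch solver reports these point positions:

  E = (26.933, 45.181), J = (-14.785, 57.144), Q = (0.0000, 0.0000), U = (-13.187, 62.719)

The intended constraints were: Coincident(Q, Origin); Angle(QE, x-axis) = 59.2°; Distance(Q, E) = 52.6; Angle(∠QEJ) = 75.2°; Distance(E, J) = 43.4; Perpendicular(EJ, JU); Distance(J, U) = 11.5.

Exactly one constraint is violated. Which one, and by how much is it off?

Distance(J, U) = 11.5 — off by 5.70.

Q = (0.00, 0.00) ✓; QE at 59.20° ✓; |QE| = 52.60 ✓; ∠QEJ = 75.20° ✓; |EJ| = 43.40 ✓; ∠(EJ, JU) = 89.99° ✓; |JU| = 5.800 ✗.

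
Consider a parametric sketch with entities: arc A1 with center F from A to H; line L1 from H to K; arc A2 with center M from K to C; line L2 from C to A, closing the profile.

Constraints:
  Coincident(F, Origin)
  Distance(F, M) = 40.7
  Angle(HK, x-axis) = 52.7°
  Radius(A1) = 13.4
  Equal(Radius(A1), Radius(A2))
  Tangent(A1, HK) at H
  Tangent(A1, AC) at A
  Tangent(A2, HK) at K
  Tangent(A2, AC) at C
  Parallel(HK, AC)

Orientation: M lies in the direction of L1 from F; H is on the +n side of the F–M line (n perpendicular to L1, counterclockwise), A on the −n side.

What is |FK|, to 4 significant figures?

42.85

Tangency of A1 to both parallel lines with radius 13.4 puts H and A at F ± 13.4·n: H = (-10.66, 8.120), A = (10.66, -8.120). Equal radii place K and C the same way about M: K = M + 13.4·n = (14.00, 40.50), C = M − 13.4·n = (35.32, 24.26). Then |FK| = |K − F| = 42.85.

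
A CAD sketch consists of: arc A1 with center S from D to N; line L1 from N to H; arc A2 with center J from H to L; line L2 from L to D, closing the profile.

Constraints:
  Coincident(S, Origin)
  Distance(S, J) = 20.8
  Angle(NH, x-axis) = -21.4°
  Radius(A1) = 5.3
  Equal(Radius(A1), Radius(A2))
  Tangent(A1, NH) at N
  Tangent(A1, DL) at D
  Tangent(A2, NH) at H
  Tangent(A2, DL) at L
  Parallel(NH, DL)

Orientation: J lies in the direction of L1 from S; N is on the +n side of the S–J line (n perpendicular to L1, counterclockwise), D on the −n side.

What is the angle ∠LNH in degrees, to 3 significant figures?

27.0°

The slot axis is L1's direction at -21.4°, so u = (cos -21.4°, sin -21.4°) = (0.931, -0.365) and n = (−sin -21.4°, cos -21.4°) = (0.365, 0.931). S is at the origin and J lies 20.8 along u from S, so J = 20.8·u = (19.4, -7.59). Tangency of A1 to both parallel lines with radius 5.3 puts N and D at S ± 5.3·n: N = (1.93, 4.93), D = (-1.93, -4.93). Equal radii place H and L the same way about J: H = J + 5.3·n = (21.3, -2.65), L = J − 5.3·n = (17.4, -12.5). Then cos ∠LNH = NL·NH / (|NL||NH|), giving 27.0°.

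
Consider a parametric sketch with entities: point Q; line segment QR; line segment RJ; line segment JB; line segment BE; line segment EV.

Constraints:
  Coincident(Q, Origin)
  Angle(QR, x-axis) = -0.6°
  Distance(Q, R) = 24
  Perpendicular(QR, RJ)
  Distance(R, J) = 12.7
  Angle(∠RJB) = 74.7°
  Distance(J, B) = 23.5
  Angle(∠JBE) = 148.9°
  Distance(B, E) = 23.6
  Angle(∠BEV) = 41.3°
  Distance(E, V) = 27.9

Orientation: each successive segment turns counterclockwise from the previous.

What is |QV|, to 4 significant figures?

15.19

Q is at the origin; QR runs at -0.6° with length 24.0, so R = (24.00, -0.2513). The perpendicularity gives RJ at right angles to QR, so RJ runs at 89.40°; with |RJ| = 12.7, J = (24.13, 12.45). ∠RJB = 74.7° gives JB at -165.3° from the x-axis; with |JB| = 23.5, B = (1.401, 6.485). ∠JBE = 148.9° gives BE at -134.2° from the x-axis; with |BE| = 23.6, E = (-15.05, -10.43). ∠BEV = 41.3° gives EV at 4.500° from the x-axis; with |EV| = 27.9, V = (12.76, -8.245). Then |QV| = |V − Q| = 15.19.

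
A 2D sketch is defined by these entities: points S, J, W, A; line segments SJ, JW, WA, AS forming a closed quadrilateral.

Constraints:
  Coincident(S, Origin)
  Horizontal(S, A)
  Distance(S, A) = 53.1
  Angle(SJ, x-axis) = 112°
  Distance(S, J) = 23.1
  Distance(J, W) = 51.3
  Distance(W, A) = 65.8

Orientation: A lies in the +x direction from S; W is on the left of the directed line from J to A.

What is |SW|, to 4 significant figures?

64.93

Checks: |JW| = 51.30 ✓; |WA| = 65.80 ✓.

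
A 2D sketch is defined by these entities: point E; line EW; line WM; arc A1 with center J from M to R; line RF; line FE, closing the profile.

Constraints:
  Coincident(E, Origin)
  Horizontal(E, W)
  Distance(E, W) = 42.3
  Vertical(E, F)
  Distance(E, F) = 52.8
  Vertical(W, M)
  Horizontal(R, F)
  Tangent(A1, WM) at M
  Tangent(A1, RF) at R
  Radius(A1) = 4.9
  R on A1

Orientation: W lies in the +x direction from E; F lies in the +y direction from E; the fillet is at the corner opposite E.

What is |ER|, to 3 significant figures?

64.7

E is at the origin; EW is horizontal with |EW| = 42.3 and W on the +x side, so W = (42.3, 0.00). EF is vertical with |EF| = 52.8 and F on the +y side, so F = (0.00, 52.8). The virtual corner opposite E is at (42.3, 52.8). Tangency of A1 to WM means the radius JM is perpendicular to WM and A1 meets RF tangentially, so JR is at right angles to RF, with radius 4.9, so the center J sits 4.9 in from both sides at J = (37.4, 47.9). That places the tangent points at M = (42.3, 47.9) on WM and R = (37.4, 52.8) on RF. Then |ER| = |R − E| = 64.7.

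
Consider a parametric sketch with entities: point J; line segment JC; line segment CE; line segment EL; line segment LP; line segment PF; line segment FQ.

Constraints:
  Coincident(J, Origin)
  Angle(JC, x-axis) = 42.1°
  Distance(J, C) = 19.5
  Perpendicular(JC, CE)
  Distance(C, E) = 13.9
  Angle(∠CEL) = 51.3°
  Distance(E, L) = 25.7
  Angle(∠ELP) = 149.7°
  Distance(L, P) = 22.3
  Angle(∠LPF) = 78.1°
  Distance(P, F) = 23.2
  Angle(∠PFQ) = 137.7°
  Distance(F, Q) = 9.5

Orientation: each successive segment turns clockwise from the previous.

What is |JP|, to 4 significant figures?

24.53

J is at the origin; JC runs at 42.1° with length 19.5, so C = (14.47, 13.07). The perpendicularity gives CE at right angles to JC, so CE runs at -47.90°; with |CE| = 13.9, E = (23.79, 2.760). ∠CEL = 51.3° gives EL at -176.6° from the x-axis; with |EL| = 25.7, L = (-1.867, 1.236). ∠ELP = 149.7° gives LP at 153.1° from the x-axis; with |LP| = 22.3, P = (-21.75, 11.32). Then |JP| = |P − J| = 24.53.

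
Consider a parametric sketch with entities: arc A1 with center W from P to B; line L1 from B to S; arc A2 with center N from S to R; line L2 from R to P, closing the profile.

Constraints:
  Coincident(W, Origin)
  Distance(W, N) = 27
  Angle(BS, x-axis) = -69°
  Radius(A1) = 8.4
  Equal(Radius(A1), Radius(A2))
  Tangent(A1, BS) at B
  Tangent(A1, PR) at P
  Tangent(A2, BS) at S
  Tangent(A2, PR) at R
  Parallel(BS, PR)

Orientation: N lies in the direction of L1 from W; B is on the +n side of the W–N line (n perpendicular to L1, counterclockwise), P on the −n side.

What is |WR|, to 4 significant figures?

28.28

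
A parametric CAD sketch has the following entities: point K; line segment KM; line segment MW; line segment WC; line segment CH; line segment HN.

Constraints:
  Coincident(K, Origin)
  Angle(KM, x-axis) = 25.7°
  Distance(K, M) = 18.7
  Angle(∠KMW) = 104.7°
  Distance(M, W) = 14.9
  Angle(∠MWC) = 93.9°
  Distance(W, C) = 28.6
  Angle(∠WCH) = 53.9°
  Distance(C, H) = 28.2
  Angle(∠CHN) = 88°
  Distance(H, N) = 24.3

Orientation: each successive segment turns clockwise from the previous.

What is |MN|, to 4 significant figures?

9.357

∠WCH = 53.9° gives CH at 98.20° from the x-axis; with |CH| = 28.2, H = (2.016, 4.700). ∠CHN = 88.0° gives HN at 6.200° from the x-axis; with |HN| = 24.3, N = (26.17, 7.324). Then |MN| = |N − M| = 9.357.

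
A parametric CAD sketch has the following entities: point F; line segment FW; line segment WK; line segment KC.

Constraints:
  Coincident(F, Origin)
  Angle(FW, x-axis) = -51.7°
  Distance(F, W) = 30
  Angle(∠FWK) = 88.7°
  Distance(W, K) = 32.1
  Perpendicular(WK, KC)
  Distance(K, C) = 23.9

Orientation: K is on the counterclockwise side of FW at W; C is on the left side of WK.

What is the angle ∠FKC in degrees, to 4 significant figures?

46.33°

F is at the origin; FW runs at -51.7° with length 30.0, so W = 30.0·(cos -51.7°, sin -51.7°) = (18.59, -23.54). ∠FWK = 88.7°, so WK runs at -51.7° + (180° − 88.7°) = 39.60° from the x-axis; with |WK| = 32.1, K = W + 32.1·(cos 39.60°, sin 39.60°) = (43.33, -3.082). WK is perpendicular to KC; with |KC| = 23.9 on the left of WK, C = K + 23.9·(-0.6374, 0.7705) = (28.09, 15.33). Then cos ∠FKC = KF·KC / (|KF||KC|), giving 46.33°.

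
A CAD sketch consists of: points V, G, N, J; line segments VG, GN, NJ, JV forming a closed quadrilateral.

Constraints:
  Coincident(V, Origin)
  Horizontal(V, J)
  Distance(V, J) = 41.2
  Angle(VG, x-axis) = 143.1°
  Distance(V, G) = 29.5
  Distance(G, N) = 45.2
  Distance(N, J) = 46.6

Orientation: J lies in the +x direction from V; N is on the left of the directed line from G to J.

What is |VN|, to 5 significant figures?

42.465

Checks: |GN| = 45.20 ✓; |NJ| = 46.60 ✓.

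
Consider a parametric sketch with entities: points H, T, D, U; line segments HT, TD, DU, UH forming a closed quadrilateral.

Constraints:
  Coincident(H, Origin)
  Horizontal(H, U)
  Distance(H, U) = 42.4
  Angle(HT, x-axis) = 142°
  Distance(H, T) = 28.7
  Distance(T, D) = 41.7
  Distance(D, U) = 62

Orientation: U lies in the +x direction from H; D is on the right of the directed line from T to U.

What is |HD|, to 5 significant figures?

27.764

H is at the origin; HU is horizontal with |HU| = 42.4 and U in +x, so U = (42.4, 0). HT runs at 142.0° with |HT| = 28.7, so T = (-22.616, 17.669). D is determined by |TD| = 41.7 and |DU| = 62.0 together: it lies at the intersection of circle(T, 41.7) and circle(U, 62.0). With |TU| = 67.374, the foot of the radical line on TU is 18.065 from T and the perpendicular offset is √(41.7² − 18.065²) = 37.584. Taking the right-of-TU solution: D = (-15.040, -23.337).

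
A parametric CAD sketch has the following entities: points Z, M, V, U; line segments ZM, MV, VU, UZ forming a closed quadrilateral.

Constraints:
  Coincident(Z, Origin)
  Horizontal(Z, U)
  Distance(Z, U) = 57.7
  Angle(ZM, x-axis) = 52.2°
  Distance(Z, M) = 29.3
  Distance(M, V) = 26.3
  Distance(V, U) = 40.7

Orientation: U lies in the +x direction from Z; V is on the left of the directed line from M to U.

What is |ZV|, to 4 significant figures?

54.69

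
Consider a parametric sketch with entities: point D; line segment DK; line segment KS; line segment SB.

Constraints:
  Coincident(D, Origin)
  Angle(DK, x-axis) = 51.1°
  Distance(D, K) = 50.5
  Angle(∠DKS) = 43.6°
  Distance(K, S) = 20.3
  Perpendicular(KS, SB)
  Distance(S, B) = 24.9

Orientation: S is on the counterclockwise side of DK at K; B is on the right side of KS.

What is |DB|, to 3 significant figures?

61.9

D is at the origin; DK runs at 51.1° with length 50.5, so K = 50.5·(cos 51.1°, sin 51.1°) = (31.7, 39.3). ∠DKS = 43.6°, so KS runs at 51.1° + (180° − 43.6°) = 188° from the x-axis; with |KS| = 20.3, S = K + 20.3·(cos 188°, sin 188°) = (11.6, 36.7). KS ⟂ SB; with |SB| = 24.9 on the right of KS, B = S + 24.9·(-0.131, 0.991) = (8.34, 61.3). Then |DB| = |B − D| = 61.9.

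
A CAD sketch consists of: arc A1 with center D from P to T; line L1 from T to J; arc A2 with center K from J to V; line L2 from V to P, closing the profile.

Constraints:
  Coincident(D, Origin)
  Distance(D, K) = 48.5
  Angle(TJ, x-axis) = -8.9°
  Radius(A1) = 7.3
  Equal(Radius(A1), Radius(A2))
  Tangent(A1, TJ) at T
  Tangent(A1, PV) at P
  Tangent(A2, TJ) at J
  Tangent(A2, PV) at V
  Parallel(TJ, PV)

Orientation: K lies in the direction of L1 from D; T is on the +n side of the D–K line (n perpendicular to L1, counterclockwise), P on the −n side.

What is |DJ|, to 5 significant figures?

49.046

The slot axis is L1's direction at -8.9°, so u = (cos -8.9°, sin -8.9°) = (0.98796, -0.15471) and n = (−sin -8.9°, cos -8.9°) = (0.15471, 0.98796). D is at the origin and K lies 48.5 along u from D, so K = 48.5·u = (47.916, -7.5035). Tangency of A1 to both parallel lines with radius 7.3 puts T and P at D ± 7.3·n: T = (1.1294, 7.2121), P = (-1.1294, -7.2121). Equal radii place J and V the same way about K: J = K + 7.3·n = (49.045, -0.29135), V = K − 7.3·n = (46.787, -14.716). Then |DJ| = |J − D| = 49.046.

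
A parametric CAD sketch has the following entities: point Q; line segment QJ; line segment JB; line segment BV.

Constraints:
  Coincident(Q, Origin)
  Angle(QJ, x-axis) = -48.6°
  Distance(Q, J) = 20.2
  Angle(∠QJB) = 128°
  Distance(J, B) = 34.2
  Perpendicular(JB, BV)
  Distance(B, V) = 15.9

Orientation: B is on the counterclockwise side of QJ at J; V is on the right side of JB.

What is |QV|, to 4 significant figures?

56.46

Q is at the origin; QJ runs at -48.6° with length 20.2, so J = 20.2·(cos -48.6°, sin -48.6°) = (13.36, -15.15). ∠QJB = 128.0°, so JB runs at -48.6° + (180° − 128.0°) = 3.400° from the x-axis; with |JB| = 34.2, B = J + 34.2·(cos 3.400°, sin 3.400°) = (47.50, -13.12). JB ⟂ BV; with |BV| = 15.9 on the right of JB, V = B + 15.9·(0.05931, -0.9982) = (48.44, -29.00). Then |QV| = |V − Q| = 56.46.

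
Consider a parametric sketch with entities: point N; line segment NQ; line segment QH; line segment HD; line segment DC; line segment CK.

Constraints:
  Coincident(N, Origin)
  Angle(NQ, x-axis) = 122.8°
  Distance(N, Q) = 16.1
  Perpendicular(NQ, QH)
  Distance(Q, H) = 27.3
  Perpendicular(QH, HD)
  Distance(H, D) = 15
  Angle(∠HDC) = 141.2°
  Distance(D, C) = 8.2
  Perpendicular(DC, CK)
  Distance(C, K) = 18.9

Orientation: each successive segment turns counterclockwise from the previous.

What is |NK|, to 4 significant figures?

9.908

N is at the origin; NQ runs at 122.8° with length 16.1, so Q = (-8.722, 13.53). The perpendicularity gives QH at right angles to NQ, so QH runs at -147.2°; with |QH| = 27.3, H = (-31.67, -1.256). The perpendicularity gives HD at right angles to QH, so HD runs at -57.20°; with |HD| = 15.0, D = (-23.54, -13.86). ∠HDC = 141.2° gives DC at -18.40° from the x-axis; with |DC| = 8.2, C = (-15.76, -16.45). The perpendicularity gives CK at right angles to DC, so CK runs at 71.60°; with |CK| = 18.9, K = (-9.797, 1.481). Then |NK| = |K − N| = 9.908.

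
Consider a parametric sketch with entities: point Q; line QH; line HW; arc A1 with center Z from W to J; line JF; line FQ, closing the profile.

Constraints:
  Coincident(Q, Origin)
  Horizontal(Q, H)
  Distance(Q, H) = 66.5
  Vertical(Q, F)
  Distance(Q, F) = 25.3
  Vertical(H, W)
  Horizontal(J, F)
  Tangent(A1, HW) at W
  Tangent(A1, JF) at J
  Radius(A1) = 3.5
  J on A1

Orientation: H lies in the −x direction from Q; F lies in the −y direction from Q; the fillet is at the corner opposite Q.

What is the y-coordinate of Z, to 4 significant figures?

-21.80

Q and F share the same x with |QF| = 25.3 and F on the −y side, so F = (0.000, -25.30). The virtual corner opposite Q is at (-66.50, -25.30). The tangent condition forces ZW to be normal to HW and since A1 is tangent to JF there, ZJ ⟂ JF, with radius 3.5, so the center Z sits 3.5 in from both sides at Z = (-63.00, -21.80). So Z.y = -21.80.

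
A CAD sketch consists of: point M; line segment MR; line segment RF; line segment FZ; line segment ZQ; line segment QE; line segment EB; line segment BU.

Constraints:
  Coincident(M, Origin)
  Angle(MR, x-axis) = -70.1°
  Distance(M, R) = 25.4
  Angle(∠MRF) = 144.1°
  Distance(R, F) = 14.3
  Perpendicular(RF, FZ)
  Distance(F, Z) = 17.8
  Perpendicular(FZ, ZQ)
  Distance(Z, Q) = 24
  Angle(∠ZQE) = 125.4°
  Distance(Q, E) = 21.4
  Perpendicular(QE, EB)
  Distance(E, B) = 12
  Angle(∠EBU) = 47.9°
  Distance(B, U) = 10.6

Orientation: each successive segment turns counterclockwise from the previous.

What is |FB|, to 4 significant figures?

27.42

M is at the origin; MR runs at -70.1° with length 25.4, so R = (8.646, -23.88). ∠MRF = 144.1° gives RF at -34.20° from the x-axis; with |RF| = 14.3, F = (20.47, -31.92). RF ⟂ FZ, so FZ runs at 55.80°; with |FZ| = 17.8, Z = (30.48, -17.20). FZ ⟂ ZQ, so ZQ runs at 145.8°; with |ZQ| = 24.0, Q = (10.63, -3.709). ∠ZQE = 125.4° gives QE at -159.6° from the x-axis; with |QE| = 21.4, E = (-9.430, -11.17). The perpendicularity gives EB at right angles to QE, so EB runs at -69.60°; with |EB| = 12.0, B = (-5.247, -22.42). Then |FB| = |B − F| = 27.42.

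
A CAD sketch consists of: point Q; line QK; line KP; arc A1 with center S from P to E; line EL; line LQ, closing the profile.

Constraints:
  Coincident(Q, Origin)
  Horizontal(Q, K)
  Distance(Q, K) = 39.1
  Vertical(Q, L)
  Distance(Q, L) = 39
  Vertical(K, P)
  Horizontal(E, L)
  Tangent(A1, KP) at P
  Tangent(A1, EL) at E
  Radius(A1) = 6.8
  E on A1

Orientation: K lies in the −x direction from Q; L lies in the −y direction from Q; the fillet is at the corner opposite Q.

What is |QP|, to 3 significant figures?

50.7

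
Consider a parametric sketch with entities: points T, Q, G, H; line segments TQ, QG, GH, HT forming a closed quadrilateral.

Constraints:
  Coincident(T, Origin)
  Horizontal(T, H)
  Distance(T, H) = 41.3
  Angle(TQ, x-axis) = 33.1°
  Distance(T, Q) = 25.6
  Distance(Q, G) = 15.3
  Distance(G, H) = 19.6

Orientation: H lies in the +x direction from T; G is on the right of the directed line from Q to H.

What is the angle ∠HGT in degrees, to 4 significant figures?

172.7°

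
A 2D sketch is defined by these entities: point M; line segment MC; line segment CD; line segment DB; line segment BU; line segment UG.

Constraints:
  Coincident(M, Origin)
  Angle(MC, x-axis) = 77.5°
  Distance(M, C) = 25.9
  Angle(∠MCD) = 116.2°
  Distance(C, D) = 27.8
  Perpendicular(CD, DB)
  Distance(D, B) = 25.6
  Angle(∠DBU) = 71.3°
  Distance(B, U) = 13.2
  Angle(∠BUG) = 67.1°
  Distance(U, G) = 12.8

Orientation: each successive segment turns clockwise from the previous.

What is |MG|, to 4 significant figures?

37.04

M is at the origin; MC runs at 77.5° with length 25.9, so C = (5.606, 25.29). ∠MCD = 116.2° gives CD at 13.70° from the x-axis; with |CD| = 27.8, D = (32.61, 31.87). The perpendicularity gives DB at right angles to CD, so DB runs at -76.30°; with |DB| = 25.6, B = (38.68, 6.999). ∠DBU = 71.3° gives BU at 175.0° from the x-axis; with |BU| = 13.2, U = (25.53, 8.149). ∠BUG = 67.1° gives UG at 62.10° from the x-axis; with |UG| = 12.8, G = (31.52, 19.46). Then |MG| = |G − M| = 37.04.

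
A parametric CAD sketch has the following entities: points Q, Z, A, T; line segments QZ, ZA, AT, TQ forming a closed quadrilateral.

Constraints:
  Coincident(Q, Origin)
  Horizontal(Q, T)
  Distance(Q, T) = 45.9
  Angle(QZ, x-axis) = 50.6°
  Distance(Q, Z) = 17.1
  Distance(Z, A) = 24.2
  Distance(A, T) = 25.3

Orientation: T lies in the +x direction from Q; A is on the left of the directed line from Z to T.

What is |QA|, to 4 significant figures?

40.00

Checks: QZ at 50.60° ✓; |ZA| = 24.20 ✓; |AT| = 25.30 ✓.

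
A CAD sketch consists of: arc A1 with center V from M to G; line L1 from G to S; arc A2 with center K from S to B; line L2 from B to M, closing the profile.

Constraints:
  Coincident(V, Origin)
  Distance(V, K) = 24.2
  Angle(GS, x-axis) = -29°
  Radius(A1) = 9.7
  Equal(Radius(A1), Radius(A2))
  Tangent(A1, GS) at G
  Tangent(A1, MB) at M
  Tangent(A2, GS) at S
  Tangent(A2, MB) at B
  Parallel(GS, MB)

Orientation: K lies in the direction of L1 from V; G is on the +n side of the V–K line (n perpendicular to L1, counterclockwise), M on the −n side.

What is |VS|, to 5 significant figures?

26.072

The slot axis is L1's direction at -29.0°, so u = (cos -29.0°, sin -29.0°) = (0.87462, -0.48481) and n = (−sin -29.0°, cos -29.0°) = (0.48481, 0.87462). V is at the origin and K lies 24.2 along u from V, so K = 24.2·u = (21.166, -11.732). Tangency of A1 to both parallel lines with radius 9.7 puts G and M at V ± 9.7·n: G = (4.7027, 8.4838), M = (-4.7027, -8.4838). Equal radii place S and B the same way about K: S = K + 9.7·n = (25.868, -3.2486), B = K − 9.7·n = (16.463, -20.216). Then |VS| = |S − V| = 26.072.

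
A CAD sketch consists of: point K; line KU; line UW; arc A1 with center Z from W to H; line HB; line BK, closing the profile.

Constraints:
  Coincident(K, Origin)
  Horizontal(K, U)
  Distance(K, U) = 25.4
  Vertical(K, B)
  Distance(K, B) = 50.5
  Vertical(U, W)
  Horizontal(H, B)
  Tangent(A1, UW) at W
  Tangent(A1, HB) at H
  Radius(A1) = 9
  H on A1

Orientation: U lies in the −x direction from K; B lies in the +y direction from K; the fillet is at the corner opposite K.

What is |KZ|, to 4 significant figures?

44.62

K is at the origin; K and U share the same y with |KU| = 25.4 and U on the −x side, so U = (-25.40, 0.000). K and B share the same x with |KB| = 50.5 and B on the +y side, so B = (0.000, 50.50). The virtual corner opposite K is at (-25.40, 50.50). Tangency of A1 to UW means the radius ZW is perpendicular to UW and the tangent condition forces ZH to be normal to HB, with radius 9.0, so the center Z sits 9.0 in from both sides at Z = (-16.40, 41.50). Then |KZ| = |Z − K| = 44.62.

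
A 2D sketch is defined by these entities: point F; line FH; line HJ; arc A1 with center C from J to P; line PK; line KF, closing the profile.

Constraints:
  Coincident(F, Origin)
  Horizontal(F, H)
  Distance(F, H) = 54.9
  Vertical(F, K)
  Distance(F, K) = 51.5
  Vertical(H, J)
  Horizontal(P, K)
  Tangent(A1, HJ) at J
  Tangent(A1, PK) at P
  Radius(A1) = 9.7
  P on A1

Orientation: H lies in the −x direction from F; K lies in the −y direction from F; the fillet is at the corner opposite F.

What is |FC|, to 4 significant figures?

61.57

F and K share the same x with |FK| = 51.5 and K on the −y side, so K = (0.000, -51.50). The virtual corner opposite F is at (-54.90, -51.50). Tangency of A1 to HJ means the radius CJ is perpendicular to HJ and since A1 is tangent to PK there, CP ⟂ PK, with radius 9.7, so the center C sits 9.7 in from both sides at C = (-45.20, -41.80). Then |FC| = |C − F| = 61.57.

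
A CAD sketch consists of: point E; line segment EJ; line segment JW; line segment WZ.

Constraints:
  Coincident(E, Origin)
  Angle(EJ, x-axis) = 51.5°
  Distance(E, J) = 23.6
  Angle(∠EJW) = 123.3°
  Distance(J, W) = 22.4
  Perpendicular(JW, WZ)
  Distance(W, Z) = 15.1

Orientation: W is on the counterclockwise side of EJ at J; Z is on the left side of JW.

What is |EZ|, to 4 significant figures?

35.66

∠EJW = 123.3°, so JW runs at 51.5° + (180° − 123.3°) = 108.2° from the x-axis; with |JW| = 22.4, W = J + 22.4·(cos 108.2°, sin 108.2°) = (7.695, 39.75). JW ⟂ WZ; with |WZ| = 15.1 on the left of JW, Z = W + 15.1·(-0.9500, -0.3123) = (-6.650, 35.03). Then |EZ| = |Z − E| = 35.66.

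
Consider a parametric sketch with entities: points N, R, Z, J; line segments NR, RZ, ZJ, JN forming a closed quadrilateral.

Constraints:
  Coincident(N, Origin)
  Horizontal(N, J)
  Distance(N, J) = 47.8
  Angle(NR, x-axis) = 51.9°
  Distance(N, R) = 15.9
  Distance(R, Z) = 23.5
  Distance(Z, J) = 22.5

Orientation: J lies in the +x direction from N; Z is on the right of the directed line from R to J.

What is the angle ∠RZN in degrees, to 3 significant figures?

36.8°

N is at the origin; N and J share the same y with |NJ| = 47.8 and J in +x, so J = (47.8, 0). NR runs at 51.9° with |NR| = 15.9, so R = (9.81, 12.5). Z is determined by |RZ| = 23.5 and |ZJ| = 22.5 together: it lies at the intersection of circle(R, 23.5) and circle(J, 22.5). With |RJ| = 40.0, the foot of the radical line on RJ is 20.6 from R and the perpendicular offset is √(23.5² − 20.6²) = 11.4. Taking the right-of-RJ solution: Z = (25.8, -4.71).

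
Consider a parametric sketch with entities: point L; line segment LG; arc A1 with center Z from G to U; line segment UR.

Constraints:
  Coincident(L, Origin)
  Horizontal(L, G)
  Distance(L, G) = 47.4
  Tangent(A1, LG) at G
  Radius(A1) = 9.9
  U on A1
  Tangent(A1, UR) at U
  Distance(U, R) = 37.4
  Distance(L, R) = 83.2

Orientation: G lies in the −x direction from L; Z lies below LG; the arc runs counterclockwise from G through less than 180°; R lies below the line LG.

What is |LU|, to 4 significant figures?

56.32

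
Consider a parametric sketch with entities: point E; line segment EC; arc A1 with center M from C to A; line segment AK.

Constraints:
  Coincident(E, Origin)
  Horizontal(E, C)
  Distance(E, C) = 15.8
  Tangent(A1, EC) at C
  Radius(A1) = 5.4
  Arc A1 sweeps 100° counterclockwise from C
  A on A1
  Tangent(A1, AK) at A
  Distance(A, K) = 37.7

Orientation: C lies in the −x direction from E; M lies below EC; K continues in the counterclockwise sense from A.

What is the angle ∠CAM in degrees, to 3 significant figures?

40.0°

E is at the origin; EC is horizontal with |EC| = 15.8 and C on the −x side, so C = (-15.8, 0.00). Since A1 is tangent to EC there, MC ⟂ EC, so M = C + (0, -5.4) = (-15.8, -5.40). On A1, C sits at bearing 90° from M; a 100° counterclockwise sweep puts A at bearing 190°, so A = M + 5.4·(cos 190°, sin 190°) = (-21.1, -6.34). Then cos ∠CAM = AC·AM / (|AC||AM|), giving 40.0°.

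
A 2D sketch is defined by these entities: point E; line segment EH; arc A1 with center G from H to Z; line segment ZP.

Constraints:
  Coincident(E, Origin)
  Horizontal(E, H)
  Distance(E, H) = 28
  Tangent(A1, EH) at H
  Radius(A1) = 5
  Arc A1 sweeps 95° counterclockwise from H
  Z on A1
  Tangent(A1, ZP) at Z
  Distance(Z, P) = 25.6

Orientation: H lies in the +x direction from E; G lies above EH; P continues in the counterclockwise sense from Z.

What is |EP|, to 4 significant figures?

43.62

E is at the origin; EH is horizontal with |EH| = 28.0 and H on the +x side, so H = (28.00, 0.000). Since A1 is tangent to EH there, GH ⟂ EH, so G = H + (0, 5) = (28.00, 5.000). On A1, H sits at bearing -90° from G; a 95° counterclockwise sweep puts Z at bearing 5°, so Z = G + 5.0·(cos 5°, sin 5°) = (32.98, 5.436). Since A1 is tangent to ZP there, GZ ⟂ ZP, so ZP runs along (−sin 5°, cos 5°); with |ZP| = 25.6, P = (30.75, 30.94). Then |EP| = |P − E| = 43.62.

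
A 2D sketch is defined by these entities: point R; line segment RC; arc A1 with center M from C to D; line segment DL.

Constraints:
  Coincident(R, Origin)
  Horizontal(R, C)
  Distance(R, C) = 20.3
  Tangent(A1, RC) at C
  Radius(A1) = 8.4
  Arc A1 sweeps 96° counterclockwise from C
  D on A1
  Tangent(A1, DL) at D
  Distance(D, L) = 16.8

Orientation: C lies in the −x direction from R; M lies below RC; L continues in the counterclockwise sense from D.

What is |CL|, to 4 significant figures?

26.81

R is at the origin; R and C share the same y with |RC| = 20.3 and C on the −x side, so C = (-20.30, 0.000). Since A1 is tangent to RC there, MC ⟂ RC, so M = C + (0, -8.4) = (-20.30, -8.400). On A1, C sits at bearing 90° from M; a 96° counterclockwise sweep puts D at bearing 186°, so D = M + 8.4·(cos 186°, sin 186°) = (-28.65, -9.278). The tangent condition forces MD to be normal to DL, so DL runs along (−sin 186°, cos 186°); with |DL| = 16.8, L = (-26.90, -25.99). Then |CL| = |L − C| = 26.81.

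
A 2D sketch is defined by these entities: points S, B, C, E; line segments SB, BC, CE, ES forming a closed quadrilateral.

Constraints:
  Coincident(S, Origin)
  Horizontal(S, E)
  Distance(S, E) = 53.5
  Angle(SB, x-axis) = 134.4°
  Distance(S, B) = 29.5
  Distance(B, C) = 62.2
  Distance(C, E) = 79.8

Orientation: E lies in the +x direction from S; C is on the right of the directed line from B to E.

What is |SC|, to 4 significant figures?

43.55

Checks: S = (0.00, 0.00) ✓; |BC| = 62.20 ✓; |CE| = 79.80 ✓.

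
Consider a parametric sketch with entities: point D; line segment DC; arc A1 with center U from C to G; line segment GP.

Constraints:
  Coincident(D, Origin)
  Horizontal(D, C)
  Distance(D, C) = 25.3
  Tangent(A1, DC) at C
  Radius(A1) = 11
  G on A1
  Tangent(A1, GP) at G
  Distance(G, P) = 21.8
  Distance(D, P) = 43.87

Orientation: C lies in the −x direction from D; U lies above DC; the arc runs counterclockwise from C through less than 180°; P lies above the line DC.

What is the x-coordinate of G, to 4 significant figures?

-15.60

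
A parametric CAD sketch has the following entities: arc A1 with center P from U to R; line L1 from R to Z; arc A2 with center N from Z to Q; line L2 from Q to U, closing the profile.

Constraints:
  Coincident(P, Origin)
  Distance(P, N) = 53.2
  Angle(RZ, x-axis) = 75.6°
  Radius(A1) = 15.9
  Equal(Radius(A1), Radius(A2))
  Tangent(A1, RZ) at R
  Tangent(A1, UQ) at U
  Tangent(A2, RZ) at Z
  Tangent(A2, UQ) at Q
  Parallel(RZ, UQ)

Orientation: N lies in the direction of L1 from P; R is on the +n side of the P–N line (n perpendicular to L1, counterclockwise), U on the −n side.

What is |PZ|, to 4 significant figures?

55.53

Tangency of A1 to both parallel lines with radius 15.9 puts R and U at P ± 15.9·n: R = (-15.40, 3.954), U = (15.40, -3.954). Equal radii place Z and Q the same way about N: Z = N + 15.9·n = (-2.170, 55.48), Q = N − 15.9·n = (28.63, 47.57). Then |PZ| = |Z − P| = 55.53.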